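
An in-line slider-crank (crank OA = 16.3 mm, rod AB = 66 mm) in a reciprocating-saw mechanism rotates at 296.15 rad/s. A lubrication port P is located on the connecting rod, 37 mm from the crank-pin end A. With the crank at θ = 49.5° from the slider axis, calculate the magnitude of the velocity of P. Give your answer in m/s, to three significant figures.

ω = 296.1 rad/s.  Crank-pin speed |V_A| = rω = 4.8272 m/s, perpendicular to OA.
Rod angle: sinφ = −(r/L) sinθ ⇒ φ = -10.824°; ω_rod = −rω cosθ/√(L²−r²sin²θ) = -48.361 rad/s.
V_P = V_A + ω_rod × AP, with AP = 0.037 m along the rod.
Components: V_Px = −rω sinθ − a·ω_rod·sinφ = -4.0067 m/s;  V_Py = rω cosθ + a·ω_rod·cosφ = +1.3775 m/s.
|V_P| = √(V_Px² + V_Py²) = 4.2369 m/s.

4.24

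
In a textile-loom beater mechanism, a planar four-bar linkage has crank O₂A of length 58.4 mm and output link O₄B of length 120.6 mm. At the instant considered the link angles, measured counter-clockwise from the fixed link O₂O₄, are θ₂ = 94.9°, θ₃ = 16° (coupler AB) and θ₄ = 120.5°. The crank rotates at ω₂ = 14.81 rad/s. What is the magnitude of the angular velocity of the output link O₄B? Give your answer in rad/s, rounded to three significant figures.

ω₂ = 14.81 rad/s
Differentiating the loop-closure r₂e^{iθ₂}+r₃e^{iθ₃}=r₁+r₄e^{iθ₄} gives r₂ω₂e^{iθ₂}+r₃ω₃e^{iθ₃}=r₄ω₄e^{iθ₄}.
Eliminating the other unknown: ω₄ = r₂ω₂ sin(θ₂−θ₃) / [r₄ sin(θ₄−θ₃)].
Numerator sine = +0.98129; denominator sine = +0.96815.
Result = 0.0584·14.81·(+0.98129) / (0.1206·(+0.96815)) = +7.269 rad/s; magnitude 7.269 rad/s.

7.27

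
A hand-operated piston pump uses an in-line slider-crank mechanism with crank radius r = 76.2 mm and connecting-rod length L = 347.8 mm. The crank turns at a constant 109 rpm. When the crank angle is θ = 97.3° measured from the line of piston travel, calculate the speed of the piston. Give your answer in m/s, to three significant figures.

0.838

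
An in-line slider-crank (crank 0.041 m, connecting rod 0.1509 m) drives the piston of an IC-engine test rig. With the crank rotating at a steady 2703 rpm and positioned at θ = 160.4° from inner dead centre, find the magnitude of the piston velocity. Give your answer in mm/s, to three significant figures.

ω = 2π·2703/60 = 283.1 rad/s
For an in-line slider-crank, x = r cosθ + √(L² − r² sin²θ), so v = −rω sinθ·[1 + r cosθ/√(L² − r² sin²θ)].
With r = 0.041 m, L = 0.1509 m, θ = 160.4°: √(L² − r² sin²θ) = 0.15027 m.
v = −0.041·283.1·0.33545·[1 + 0.041·-0.94206/0.15027] = -2.8924 m/s.
|v| = 2.8924 m/s = 2892.4 mm/s.

2890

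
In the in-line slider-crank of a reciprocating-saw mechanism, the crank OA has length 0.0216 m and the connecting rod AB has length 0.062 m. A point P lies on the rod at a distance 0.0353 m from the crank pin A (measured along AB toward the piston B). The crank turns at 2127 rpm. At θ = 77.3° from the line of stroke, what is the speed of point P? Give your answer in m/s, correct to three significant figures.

4.93

ω = 222.7 rad/s.  Crank-pin speed |V_A| = rω = 4.8112 m/s, perpendicular to OA.
Rod angle: sinφ = −(r/L) sinθ ⇒ φ = -19.869°; ω_rod = −rω cosθ/√(L²−r²sin²θ) = -18.14 rad/s.
V_P = V_A + ω_rod × AP, with AP = 0.0353 m along the rod.
Components: V_Px = −rω sinθ − a·ω_rod·sinφ = -4.9111 m/s;  V_Py = rω cosθ + a·ω_rod·cosφ = +0.4555 m/s.
|V_P| = √(V_Px² + V_Py²) = 4.9322 m/s.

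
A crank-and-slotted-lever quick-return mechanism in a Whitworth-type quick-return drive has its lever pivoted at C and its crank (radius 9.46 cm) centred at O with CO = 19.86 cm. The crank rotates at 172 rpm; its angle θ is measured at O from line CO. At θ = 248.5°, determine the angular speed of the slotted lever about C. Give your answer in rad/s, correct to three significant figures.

ω = 18.01 rad/s (from 172 rpm).
Crank pin A relative to C: A = (d + r cosθ, r sinθ); lever angle φ = atan2(r sinθ, d + r cosθ).
Differentiating tanφ: φ̇ = rω(d cosθ + r)/(d² + r² + 2dr cosθ).
d² + r² + 2dr cosθ = |CA|² = 0.0346198 m²;  d cosθ + r = +0.021813 m.
|ω_lever| = |0.0946·18.01·+0.021813| / 0.0346198 = 1.0736 rad/s.

1.07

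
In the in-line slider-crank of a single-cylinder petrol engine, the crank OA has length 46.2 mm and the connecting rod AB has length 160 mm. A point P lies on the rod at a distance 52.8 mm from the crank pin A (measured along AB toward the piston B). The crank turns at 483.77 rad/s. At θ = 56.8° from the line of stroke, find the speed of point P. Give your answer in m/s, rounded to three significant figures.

21.3

ω = 483.8 rad/s.  Crank-pin speed |V_A| = rω = 22.35 m/s, perpendicular to OA.
Rod angle: sinφ = −(r/L) sinθ ⇒ φ = -13.982°; ω_rod = −rω cosθ/√(L²−r²sin²θ) = -78.824 rad/s.
V_P = V_A + ω_rod × AP, with AP = 0.0528 m along the rod.
Components: V_Px = −rω sinθ − a·ω_rod·sinφ = -19.707 m/s;  V_Py = rω cosθ + a·ω_rod·cosφ = +8.1995 m/s.
|V_P| = √(V_Px² + V_Py²) = 21.345 m/s.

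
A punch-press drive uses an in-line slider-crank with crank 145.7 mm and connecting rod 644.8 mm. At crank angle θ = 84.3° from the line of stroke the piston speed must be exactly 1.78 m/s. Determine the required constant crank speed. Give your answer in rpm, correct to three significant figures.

For an in-line slider-crank, |v_piston| = rω|sinθ|·[1 + r cosθ/√(L² − r² sin²θ)].
With r = 0.1457 m, L = 0.6448 m, θ = 84.3°: the bracketed kinematic factor |dx/dθ| = 0.14832 m.
ω = v/|dx/dθ| = 1.78/0.14832 = 12.001 rad/s.
N = 60ω/(2π) = 114.6 rpm.

115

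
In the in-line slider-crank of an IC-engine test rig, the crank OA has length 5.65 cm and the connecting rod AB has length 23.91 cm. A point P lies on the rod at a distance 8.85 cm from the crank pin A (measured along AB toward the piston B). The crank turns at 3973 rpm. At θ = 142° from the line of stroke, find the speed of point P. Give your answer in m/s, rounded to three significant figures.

ω = 416.1 rad/s.  Crank-pin speed |V_A| = rω = 23.507 m/s, perpendicular to OA.
Rod angle: sinφ = −(r/L) sinθ ⇒ φ = -8.365°; ω_rod = −rω cosθ/√(L²−r²sin²θ) = +78.306 rad/s.
V_P = V_A + ω_rod × AP, with AP = 0.0885 m along the rod.
Components: V_Px = −rω sinθ − a·ω_rod·sinφ = -13.464 m/s;  V_Py = rω cosθ + a·ω_rod·cosφ = -11.667 m/s.
|V_P| = √(V_Px² + V_Py²) = 17.816 m/s.

17.8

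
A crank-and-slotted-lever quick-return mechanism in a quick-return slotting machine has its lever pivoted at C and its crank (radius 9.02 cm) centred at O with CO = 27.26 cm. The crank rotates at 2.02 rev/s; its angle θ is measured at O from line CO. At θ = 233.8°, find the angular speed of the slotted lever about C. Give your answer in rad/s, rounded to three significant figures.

1.52

ω = 12.69 rad/s (from 2.02 rev/s).
Crank pin A relative to C: A = (d + r cosθ, r sinθ); lever angle φ = atan2(r sinθ, d + r cosθ).
Differentiating tanφ: φ̇ = rω(d cosθ + r)/(d² + r² + 2dr cosθ).
d² + r² + 2dr cosθ = |CA|² = 0.0534026 m²;  d cosθ + r = -0.070799 m.
|ω_lever| = |0.0902·12.69·-0.070799| / 0.0534026 = 1.5178 rad/s.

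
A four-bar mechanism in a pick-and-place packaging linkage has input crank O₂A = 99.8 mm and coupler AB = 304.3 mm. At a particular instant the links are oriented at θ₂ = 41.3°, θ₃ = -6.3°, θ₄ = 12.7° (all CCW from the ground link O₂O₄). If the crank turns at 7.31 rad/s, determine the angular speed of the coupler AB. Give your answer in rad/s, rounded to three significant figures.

3.53

ω₂ = 7.31 rad/s
Differentiating the loop-closure r₂e^{iθ₂}+r₃e^{iθ₃}=r₁+r₄e^{iθ₄} gives r₂ω₂e^{iθ₂}+r₃ω₃e^{iθ₃}=r₄ω₄e^{iθ₄}.
Eliminating the other unknown: ω₃ = r₂ω₂ sin(θ₄−θ₂) / [r₃ sin(θ₃−θ₄)].
Numerator sine = -0.47869; denominator sine = -0.32557.
Result = 0.0998·7.31·(-0.47869) / (0.3043·(-0.32557)) = +3.525 rad/s; magnitude 3.525 rad/s.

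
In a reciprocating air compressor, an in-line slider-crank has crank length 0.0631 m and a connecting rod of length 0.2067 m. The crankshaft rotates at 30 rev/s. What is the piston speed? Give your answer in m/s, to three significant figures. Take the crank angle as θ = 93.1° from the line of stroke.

11.7

ω = 2π·30 = 188.5 rad/s
For an in-line slider-crank, x = r cosθ + √(L² − r² sin²θ), so v = −rω sinθ·[1 + r cosθ/√(L² − r² sin²θ)].
With r = 0.0631 m, L = 0.2067 m, θ = 93.1°: √(L² − r² sin²θ) = 0.19686 m.
v = −0.0631·188.5·0.99854·[1 + 0.0631·-0.05408/0.19686] = -11.671 m/s.
|v| = 11.671 m/s.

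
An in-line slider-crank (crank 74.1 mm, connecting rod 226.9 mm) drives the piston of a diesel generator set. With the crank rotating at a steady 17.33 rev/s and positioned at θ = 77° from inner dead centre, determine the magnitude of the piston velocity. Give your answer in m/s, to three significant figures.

8.47

ω = 2π·17.3 = 108.9 rad/s
For an in-line slider-crank, x = r cosθ + √(L² − r² sin²θ), so v = −rω sinθ·[1 + r cosθ/√(L² − r² sin²θ)].
With r = 0.0741 m, L = 0.2269 m, θ = 77°: √(L² − r² sin²θ) = 0.21511 m.
v = −0.0741·108.9·0.97437·[1 + 0.0741·0.22495/0.21511] = -8.471 m/s.
|v| = 8.471 m/s.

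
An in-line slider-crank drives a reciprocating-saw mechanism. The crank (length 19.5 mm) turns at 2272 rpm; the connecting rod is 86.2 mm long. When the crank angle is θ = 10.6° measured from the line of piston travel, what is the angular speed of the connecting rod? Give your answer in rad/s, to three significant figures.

ω = 237.9 rad/s (converted from 2272 rpm).
The rod makes angle φ with the slider axis where L sinφ = r sinθ; differentiating, L cosφ·φ̇ = r ω cosθ.
L cosφ = √(L² − r² sin²θ) = 0.086125 m.
|ω_rod| = r ω |cosθ| / √(L² − r² sin²θ) = 0.0195·237.9·0.98294/0.086125 = 52.95 rad/s.

52.9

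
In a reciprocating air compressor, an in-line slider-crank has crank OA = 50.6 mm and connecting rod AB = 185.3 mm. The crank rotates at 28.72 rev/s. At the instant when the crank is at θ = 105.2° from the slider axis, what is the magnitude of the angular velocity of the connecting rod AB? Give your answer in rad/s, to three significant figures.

ω = 180.5 rad/s (converted from 28.72 rev/s).
The rod makes angle φ with the slider axis where L sinφ = r sinθ; differentiating, L cosφ·φ̇ = r ω cosθ.
L cosφ = √(L² − r² sin²θ) = 0.17875 m.
|ω_rod| = r ω |cosθ| / √(L² − r² sin²θ) = 0.0506·180.5·0.26219/0.17875 = 13.393 rad/s.

13.4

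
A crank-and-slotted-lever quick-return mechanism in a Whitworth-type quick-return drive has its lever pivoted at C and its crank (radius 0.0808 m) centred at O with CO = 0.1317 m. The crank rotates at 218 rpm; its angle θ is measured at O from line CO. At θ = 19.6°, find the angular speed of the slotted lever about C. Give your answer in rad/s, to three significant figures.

8.60

ω = 22.83 rad/s (from 218 rpm).
Crank pin A relative to C: A = (d + r cosθ, r sinθ); lever angle φ = atan2(r sinθ, d + r cosθ).
Differentiating tanφ: φ̇ = rω(d cosθ + r)/(d² + r² + 2dr cosθ).
d² + r² + 2dr cosθ = |CA|² = 0.0439231 m²;  d cosθ + r = +0.20487 m.
|ω_lever| = |0.0808·22.83·+0.20487| / 0.0439231 = 8.6036 rad/s.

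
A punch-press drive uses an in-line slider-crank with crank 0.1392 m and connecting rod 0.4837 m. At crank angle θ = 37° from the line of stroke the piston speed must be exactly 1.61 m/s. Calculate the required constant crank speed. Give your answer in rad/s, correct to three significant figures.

For an in-line slider-crank, |v_piston| = rω|sinθ|·[1 + r cosθ/√(L² − r² sin²θ)].
With r = 0.1392 m, L = 0.4837 m, θ = 37°: the bracketed kinematic factor |dx/dθ| = 0.10332 m.
ω = v/|dx/dθ| = 1.61/0.10332 = 15.582 rad/s.

15.6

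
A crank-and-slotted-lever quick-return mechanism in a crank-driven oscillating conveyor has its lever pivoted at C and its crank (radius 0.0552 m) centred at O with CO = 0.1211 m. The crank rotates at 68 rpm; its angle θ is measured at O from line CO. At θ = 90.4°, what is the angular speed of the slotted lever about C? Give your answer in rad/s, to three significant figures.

1.21

ω = 7.121 rad/s (from 68 rpm).
Crank pin A relative to C: A = (d + r cosθ, r sinθ); lever angle φ = atan2(r sinθ, d + r cosθ).
Differentiating tanφ: φ̇ = rω(d cosθ + r)/(d² + r² + 2dr cosθ).
d² + r² + 2dr cosθ = |CA|² = 0.0176189 m²;  d cosθ + r = +0.054355 m.
|ω_lever| = |0.0552·7.121·+0.054355| / 0.0176189 = 1.2126 rad/s.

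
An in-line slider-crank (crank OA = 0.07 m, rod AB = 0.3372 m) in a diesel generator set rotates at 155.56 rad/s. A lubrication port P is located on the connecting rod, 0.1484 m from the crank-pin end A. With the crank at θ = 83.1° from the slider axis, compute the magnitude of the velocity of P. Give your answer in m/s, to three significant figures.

ω = 155.6 rad/s.  Crank-pin speed |V_A| = rω = 10.889 m/s, perpendicular to OA.
Rod angle: sinφ = −(r/L) sinθ ⇒ φ = -11.893°; ω_rod = −rω cosθ/√(L²−r²sin²θ) = -3.9647 rad/s.
V_P = V_A + ω_rod × AP, with AP = 0.1484 m along the rod.
Components: V_Px = −rω sinθ − a·ω_rod·sinφ = -10.932 m/s;  V_Py = rω cosθ + a·ω_rod·cosφ = +0.73246 m/s.
|V_P| = √(V_Px² + V_Py²) = 10.956 m/s.

11.0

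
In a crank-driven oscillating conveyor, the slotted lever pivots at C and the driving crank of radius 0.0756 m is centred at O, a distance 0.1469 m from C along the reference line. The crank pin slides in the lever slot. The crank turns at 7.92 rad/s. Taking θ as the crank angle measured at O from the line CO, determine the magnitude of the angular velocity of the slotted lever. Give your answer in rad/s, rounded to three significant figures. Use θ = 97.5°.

1.38

ω = 7.92 rad/s
Crank pin A relative to C: A = (d + r cosθ, r sinθ); lever angle φ = atan2(r sinθ, d + r cosθ).
Differentiating tanφ: φ̇ = rω(d cosθ + r)/(d² + r² + 2dr cosθ).
d² + r² + 2dr cosθ = |CA|² = 0.0243958 m²;  d cosθ + r = +0.056426 m.
|ω_lever| = |0.0756·7.92·+0.056426| / 0.0243958 = 1.3849 rad/s.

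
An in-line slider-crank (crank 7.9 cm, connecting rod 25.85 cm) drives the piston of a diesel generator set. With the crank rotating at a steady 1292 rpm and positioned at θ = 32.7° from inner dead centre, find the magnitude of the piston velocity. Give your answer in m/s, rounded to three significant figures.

7.28

ω = 2π·1292/60 = 135.3 rad/s
For an in-line slider-crank, x = r cosθ + √(L² − r² sin²θ), so v = −rω sinθ·[1 + r cosθ/√(L² − r² sin²θ)].
With r = 0.079 m, L = 0.2585 m, θ = 32.7°: √(L² − r² sin²θ) = 0.25495 m.
v = −0.079·135.3·0.54024·[1 + 0.079·0.84151/0.25495] = -7.2801 m/s.
|v| = 7.2801 m/s.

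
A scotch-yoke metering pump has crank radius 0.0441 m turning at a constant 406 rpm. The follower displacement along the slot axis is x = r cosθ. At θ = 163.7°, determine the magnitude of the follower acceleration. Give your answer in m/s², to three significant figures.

ω = 42.52 rad/s (from 406 rpm).
x = r cosθ ⇒ ẍ = −rω² cosθ (ω constant).
|a| = rω²|cosθ| = 0.0441·(42.52)²·|cos 163.7°| = 76.512 m/s².

76.5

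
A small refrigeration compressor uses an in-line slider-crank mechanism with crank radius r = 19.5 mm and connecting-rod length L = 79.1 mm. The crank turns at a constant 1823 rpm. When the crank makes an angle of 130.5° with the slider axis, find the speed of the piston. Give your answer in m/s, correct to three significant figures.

ω = 2π·1823/60 = 190.9 rad/s
For an in-line slider-crank, x = r cosθ + √(L² − r² sin²θ), so v = −rω sinθ·[1 + r cosθ/√(L² − r² sin²θ)].
With r = 0.0195 m, L = 0.0791 m, θ = 130.5°: √(L² − r² sin²θ) = 0.077698 m.
v = −0.0195·190.9·0.76041·[1 + 0.0195·-0.64945/0.077698] = -2.3693 m/s.
|v| = 2.3693 m/s.

2.37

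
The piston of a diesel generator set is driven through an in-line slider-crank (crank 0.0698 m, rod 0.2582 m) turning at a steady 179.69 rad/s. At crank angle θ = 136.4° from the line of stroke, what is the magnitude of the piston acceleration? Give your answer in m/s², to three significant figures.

ω = 179.7 rad/s
x(θ) = r cosθ + √(L² − r² sin²θ); with ω constant, a = ω²·d²x/dθ².
d²x/dθ² = −r cosθ − r²(cos2θ)/√u − r⁴ sin²2θ/(4u^{3/2}),  u = L² − r² sin²θ = 0.0643502 m².
Substituting r = 0.0698 m, L = 0.2582 m, θ = 136.4°: d²x/dθ² = +0.049246 m.
a = ω²·d²x/dθ² = (179.7)²·(+0.049246) = +1590.1 m/s²;  |a| = 1590.1 m/s².

1590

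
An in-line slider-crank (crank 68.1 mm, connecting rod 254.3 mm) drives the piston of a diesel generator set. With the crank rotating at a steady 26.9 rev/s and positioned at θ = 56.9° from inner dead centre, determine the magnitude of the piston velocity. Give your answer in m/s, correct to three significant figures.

ω = 2π·26.9 = 169 rad/s
For an in-line slider-crank, x = r cosθ + √(L² − r² sin²θ), so v = −rω sinθ·[1 + r cosθ/√(L² − r² sin²θ)].
With r = 0.0681 m, L = 0.2543 m, θ = 56.9°: √(L² − r² sin²θ) = 0.24782 m.
v = −0.0681·169·0.83772·[1 + 0.0681·0.54610/0.24782] = -11.089 m/s.
|v| = 11.089 m/s.

11.1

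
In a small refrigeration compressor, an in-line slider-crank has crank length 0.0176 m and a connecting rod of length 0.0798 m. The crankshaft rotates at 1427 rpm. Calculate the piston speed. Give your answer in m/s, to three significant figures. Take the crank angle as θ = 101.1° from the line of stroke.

ω = 2π·1427/60 = 149.4 rad/s
For an in-line slider-crank, x = r cosθ + √(L² − r² sin²θ), so v = −rω sinθ·[1 + r cosθ/√(L² − r² sin²θ)].
With r = 0.0176 m, L = 0.0798 m, θ = 101.1°: √(L² − r² sin²θ) = 0.077909 m.
v = −0.0176·149.4·0.98129·[1 + 0.0176·-0.19252/0.077909] = -2.4686 m/s.
|v| = 2.4686 m/s.

2.47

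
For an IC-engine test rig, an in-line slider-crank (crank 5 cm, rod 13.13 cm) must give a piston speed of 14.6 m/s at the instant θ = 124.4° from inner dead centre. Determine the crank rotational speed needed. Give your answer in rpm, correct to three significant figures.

4370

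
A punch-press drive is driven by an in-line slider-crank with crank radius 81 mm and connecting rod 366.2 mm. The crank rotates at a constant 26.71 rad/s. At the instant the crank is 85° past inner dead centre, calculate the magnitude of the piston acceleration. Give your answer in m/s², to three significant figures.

7.86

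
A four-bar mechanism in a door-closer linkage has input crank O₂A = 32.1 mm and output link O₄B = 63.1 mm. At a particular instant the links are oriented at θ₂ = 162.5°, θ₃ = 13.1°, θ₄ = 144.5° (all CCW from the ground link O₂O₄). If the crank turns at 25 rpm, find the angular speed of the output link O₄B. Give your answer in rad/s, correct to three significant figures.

0.904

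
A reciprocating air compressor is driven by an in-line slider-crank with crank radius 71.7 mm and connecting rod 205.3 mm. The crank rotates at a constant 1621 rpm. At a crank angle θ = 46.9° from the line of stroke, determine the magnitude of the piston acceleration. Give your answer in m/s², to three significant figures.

ω = 2π·1621/60 = 169.8 rad/s
x(θ) = r cosθ + √(L² − r² sin²θ); with ω constant, a = ω²·d²x/dθ².
d²x/dθ² = −r cosθ − r²(cos2θ)/√u − r⁴ sin²2θ/(4u^{3/2}),  u = L² − r² sin²θ = 0.0394073 m².
Substituting r = 0.0717 m, L = 0.2053 m, θ = 46.9°: d²x/dθ² = -0.048115 m.
a = ω²·d²x/dθ² = (169.8)²·(-0.048115) = -1386.5 m/s²;  |a| = 1386.5 m/s².

1390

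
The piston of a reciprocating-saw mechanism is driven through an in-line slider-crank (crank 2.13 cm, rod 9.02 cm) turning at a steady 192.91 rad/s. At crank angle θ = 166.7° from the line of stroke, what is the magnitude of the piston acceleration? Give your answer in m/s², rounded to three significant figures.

603

ω = 192.9 rad/s
x(θ) = r cosθ + √(L² − r² sin²θ); with ω constant, a = ω²·d²x/dθ².
d²x/dθ² = −r cosθ − r²(cos2θ)/√u − r⁴ sin²2θ/(4u^{3/2}),  u = L² − r² sin²θ = 0.00811203 m².
Substituting r = 0.0213 m, L = 0.0902 m, θ = 166.7°: d²x/dθ² = +0.016211 m.
a = ω²·d²x/dθ² = (192.9)²·(+0.016211) = +603.26 m/s²;  |a| = 603.26 m/s².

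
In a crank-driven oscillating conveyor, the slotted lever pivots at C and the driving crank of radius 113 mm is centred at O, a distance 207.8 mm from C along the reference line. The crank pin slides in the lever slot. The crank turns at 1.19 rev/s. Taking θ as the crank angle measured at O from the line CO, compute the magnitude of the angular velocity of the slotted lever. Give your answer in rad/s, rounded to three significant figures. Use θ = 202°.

5.43

ω = 7.477 rad/s (from 1.19 rev/s).
Crank pin A relative to C: A = (d + r cosθ, r sinθ); lever angle φ = atan2(r sinθ, d + r cosθ).
Differentiating tanφ: φ̇ = rω(d cosθ + r)/(d² + r² + 2dr cosθ).
d² + r² + 2dr cosθ = |CA|² = 0.0124067 m²;  d cosθ + r = -0.079669 m.
|ω_lever| = |0.113·7.477·-0.079669| / 0.0124067 = 5.4255 rad/s.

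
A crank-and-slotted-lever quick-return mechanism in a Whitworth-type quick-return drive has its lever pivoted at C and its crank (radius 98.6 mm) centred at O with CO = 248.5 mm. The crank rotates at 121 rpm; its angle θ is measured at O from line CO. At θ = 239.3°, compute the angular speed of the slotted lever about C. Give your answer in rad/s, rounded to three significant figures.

ω = 12.67 rad/s (from 121 rpm).
Crank pin A relative to C: A = (d + r cosθ, r sinθ); lever angle φ = atan2(r sinθ, d + r cosθ).
Differentiating tanφ: φ̇ = rω(d cosθ + r)/(d² + r² + 2dr cosθ).
d² + r² + 2dr cosθ = |CA|² = 0.0464555 m²;  d cosθ + r = -0.02827 m.
|ω_lever| = |0.0986·12.67·-0.02827| / 0.0464555 = 0.76029 rad/s.

0.760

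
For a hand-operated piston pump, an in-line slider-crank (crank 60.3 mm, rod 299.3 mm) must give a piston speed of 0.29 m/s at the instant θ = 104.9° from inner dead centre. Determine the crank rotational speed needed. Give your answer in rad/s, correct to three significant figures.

5.25

For an in-line slider-crank, |v_piston| = rω|sinθ|·[1 + r cosθ/√(L² − r² sin²θ)].
With r = 0.0603 m, L = 0.2993 m, θ = 104.9°: the bracketed kinematic factor |dx/dθ| = 0.055195 m.
ω = v/|dx/dθ| = 0.29/0.055195 = 5.2541 rad/s.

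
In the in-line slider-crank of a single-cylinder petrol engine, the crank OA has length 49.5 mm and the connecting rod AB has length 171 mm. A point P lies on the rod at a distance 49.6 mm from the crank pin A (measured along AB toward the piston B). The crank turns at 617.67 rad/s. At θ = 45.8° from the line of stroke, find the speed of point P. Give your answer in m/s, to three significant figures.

27.7

ω = 617.7 rad/s.  Crank-pin speed |V_A| = rω = 30.575 m/s, perpendicular to OA.
Rod angle: sinφ = −(r/L) sinθ ⇒ φ = -11.977°; ω_rod = −rω cosθ/√(L²−r²sin²θ) = -127.43 rad/s.
V_P = V_A + ω_rod × AP, with AP = 0.0496 m along the rod.
Components: V_Px = −rω sinθ − a·ω_rod·sinφ = -23.231 m/s;  V_Py = rω cosθ + a·ω_rod·cosφ = +15.133 m/s.
|V_P| = √(V_Px² + V_Py²) = 27.725 m/s.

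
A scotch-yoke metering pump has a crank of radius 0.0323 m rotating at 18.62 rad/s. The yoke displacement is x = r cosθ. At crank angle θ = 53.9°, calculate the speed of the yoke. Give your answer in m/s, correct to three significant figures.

0.486

ω = 18.62 rad/s
x = r cosθ ⇒ ẋ = −rω sinθ.
|v| = rω|sinθ| = 0.0323·18.62·|sin 53.9°| = 0.48595 m/s.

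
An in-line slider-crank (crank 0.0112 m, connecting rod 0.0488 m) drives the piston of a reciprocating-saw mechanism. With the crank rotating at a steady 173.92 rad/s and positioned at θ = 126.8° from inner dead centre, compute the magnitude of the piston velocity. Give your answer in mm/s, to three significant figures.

ω = 173.9 rad/s
For an in-line slider-crank, x = r cosθ + √(L² − r² sin²θ), so v = −rω sinθ·[1 + r cosθ/√(L² − r² sin²θ)].
With r = 0.0112 m, L = 0.0488 m, θ = 126.8°: √(L² − r² sin²θ) = 0.047969 m.
v = −0.0112·173.9·0.80073·[1 + 0.0112·-0.59902/0.047969] = -1.3416 m/s.
|v| = 1.3416 m/s = 1341.6 mm/s.

1340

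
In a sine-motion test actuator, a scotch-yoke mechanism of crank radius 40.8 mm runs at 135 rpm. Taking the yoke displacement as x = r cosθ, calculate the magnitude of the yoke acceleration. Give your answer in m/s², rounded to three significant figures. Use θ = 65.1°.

3.43

ω = 14.14 rad/s (from 135 rpm).
x = r cosθ ⇒ ẍ = −rω² cosθ (ω constant).
|a| = rω²|cosθ| = 0.0408·(14.14)²·|cos 65.1°| = 3.4332 m/s².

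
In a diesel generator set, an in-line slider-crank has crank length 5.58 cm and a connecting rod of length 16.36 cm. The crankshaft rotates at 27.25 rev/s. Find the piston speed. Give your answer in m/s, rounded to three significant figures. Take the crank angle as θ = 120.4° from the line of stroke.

6.75

ω = 2π·27.2 = 171.2 rad/s
For an in-line slider-crank, x = r cosθ + √(L² − r² sin²θ), so v = −rω sinθ·[1 + r cosθ/√(L² − r² sin²θ)].
With r = 0.0558 m, L = 0.1636 m, θ = 120.4°: √(L² − r² sin²θ) = 0.15636 m.
v = −0.0558·171.2·0.86251·[1 + 0.0558·-0.50603/0.15636] = -6.7523 m/s.
|v| = 6.7523 m/s.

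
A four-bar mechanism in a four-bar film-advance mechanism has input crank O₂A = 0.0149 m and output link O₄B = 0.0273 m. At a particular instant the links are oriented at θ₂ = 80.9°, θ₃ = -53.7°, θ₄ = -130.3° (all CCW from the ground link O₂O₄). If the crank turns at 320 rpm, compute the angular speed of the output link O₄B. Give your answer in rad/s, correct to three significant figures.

ω₂ = 33.51 rad/s (from 320 rpm).
Differentiating the loop-closure r₂e^{iθ₂}+r₃e^{iθ₃}=r₁+r₄e^{iθ₄} gives r₂ω₂e^{iθ₂}+r₃ω₃e^{iθ₃}=r₄ω₄e^{iθ₄}.
Eliminating the other unknown: ω₄ = r₂ω₂ sin(θ₂−θ₃) / [r₄ sin(θ₄−θ₃)].
Numerator sine = +0.71203; denominator sine = -0.97278.
Result = 0.0149·33.51·(+0.71203) / (0.0273·(-0.97278)) = -13.387 rad/s; magnitude 13.387 rad/s.

13.4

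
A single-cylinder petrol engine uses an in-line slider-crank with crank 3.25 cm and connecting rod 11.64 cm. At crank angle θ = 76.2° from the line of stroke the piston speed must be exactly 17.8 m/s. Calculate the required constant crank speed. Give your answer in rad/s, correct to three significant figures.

527

For an in-line slider-crank, |v_piston| = rω|sinθ|·[1 + r cosθ/√(L² − r² sin²θ)].
With r = 0.0325 m, L = 0.1164 m, θ = 76.2°: the bracketed kinematic factor |dx/dθ| = 0.033746 m.
ω = v/|dx/dθ| = 17.8/0.033746 = 527.47 rad/s.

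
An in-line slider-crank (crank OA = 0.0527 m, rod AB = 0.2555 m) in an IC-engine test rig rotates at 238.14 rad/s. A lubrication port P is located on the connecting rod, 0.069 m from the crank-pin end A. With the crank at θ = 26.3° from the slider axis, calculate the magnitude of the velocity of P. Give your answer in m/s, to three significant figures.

10.1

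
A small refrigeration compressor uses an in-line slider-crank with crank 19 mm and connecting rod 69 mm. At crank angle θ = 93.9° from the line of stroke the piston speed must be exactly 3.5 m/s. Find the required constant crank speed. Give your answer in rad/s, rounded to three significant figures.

188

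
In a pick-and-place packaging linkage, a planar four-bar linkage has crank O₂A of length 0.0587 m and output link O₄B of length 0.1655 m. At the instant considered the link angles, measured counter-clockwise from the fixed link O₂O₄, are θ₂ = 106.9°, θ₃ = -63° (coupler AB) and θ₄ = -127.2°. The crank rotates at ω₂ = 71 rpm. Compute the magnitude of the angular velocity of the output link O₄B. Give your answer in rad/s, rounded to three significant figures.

ω₂ = 7.435 rad/s (from 71 rpm).
Differentiating the loop-closure r₂e^{iθ₂}+r₃e^{iθ₃}=r₁+r₄e^{iθ₄} gives r₂ω₂e^{iθ₂}+r₃ω₃e^{iθ₃}=r₄ω₄e^{iθ₄}.
Eliminating the other unknown: ω₄ = r₂ω₂ sin(θ₂−θ₃) / [r₄ sin(θ₄−θ₃)].
Numerator sine = +0.17537; denominator sine = -0.90032.
Result = 0.0587·7.435·(+0.17537) / (0.1655·(-0.90032)) = -0.51366 rad/s; magnitude 0.51366 rad/s.

0.514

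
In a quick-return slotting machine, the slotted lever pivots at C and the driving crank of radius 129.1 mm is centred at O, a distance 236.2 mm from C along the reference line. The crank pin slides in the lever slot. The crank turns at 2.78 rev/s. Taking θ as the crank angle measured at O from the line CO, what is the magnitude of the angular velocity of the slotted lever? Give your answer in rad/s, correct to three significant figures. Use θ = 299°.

5.38

ω = 17.47 rad/s (from 2.78 rev/s).
Crank pin A relative to C: A = (d + r cosθ, r sinθ); lever angle φ = atan2(r sinθ, d + r cosθ).
Differentiating tanφ: φ̇ = rω(d cosθ + r)/(d² + r² + 2dr cosθ).
d² + r² + 2dr cosθ = |CA|² = 0.102024 m²;  d cosθ + r = +0.24361 m.
|ω_lever| = |0.1291·17.47·+0.24361| / 0.102024 = 5.3845 rad/s.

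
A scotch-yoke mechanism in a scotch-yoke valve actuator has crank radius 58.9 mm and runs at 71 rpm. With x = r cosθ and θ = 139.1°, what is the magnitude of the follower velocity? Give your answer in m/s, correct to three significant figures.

ω = 7.435 rad/s (from 71 rpm).
x = r cosθ ⇒ ẋ = −rω sinθ.
|v| = rω|sinθ| = 0.0589·7.435·|sin 139.1°| = 0.28673 m/s.

0.287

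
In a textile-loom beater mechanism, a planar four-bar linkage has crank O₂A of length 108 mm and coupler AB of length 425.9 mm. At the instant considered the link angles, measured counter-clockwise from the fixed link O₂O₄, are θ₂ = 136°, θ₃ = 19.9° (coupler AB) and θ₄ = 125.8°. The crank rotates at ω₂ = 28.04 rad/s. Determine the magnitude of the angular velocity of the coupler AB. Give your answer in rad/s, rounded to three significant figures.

1.31

ω₂ = 28.04 rad/s
Differentiating the loop-closure r₂e^{iθ₂}+r₃e^{iθ₃}=r₁+r₄e^{iθ₄} gives r₂ω₂e^{iθ₂}+r₃ω₃e^{iθ₃}=r₄ω₄e^{iθ₄}.
Eliminating the other unknown: ω₃ = r₂ω₂ sin(θ₄−θ₂) / [r₃ sin(θ₃−θ₄)].
Numerator sine = -0.17708; denominator sine = -0.96174.
Result = 0.108·28.04·(-0.17708) / (0.4259·(-0.96174)) = +1.3092 rad/s; magnitude 1.3092 rad/s.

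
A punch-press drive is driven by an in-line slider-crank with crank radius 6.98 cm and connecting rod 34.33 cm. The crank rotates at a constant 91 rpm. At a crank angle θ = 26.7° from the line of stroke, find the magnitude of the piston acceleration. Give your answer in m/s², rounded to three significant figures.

ω = 2π·91/60 = 9.529 rad/s
x(θ) = r cosθ + √(L² − r² sin²θ); with ω constant, a = ω²·d²x/dθ².
d²x/dθ² = −r cosθ − r²(cos2θ)/√u − r⁴ sin²2θ/(4u^{3/2}),  u = L² − r² sin²θ = 0.116871 m².
Substituting r = 0.0698 m, L = 0.3433 m, θ = 26.7°: d²x/dθ² = -0.07095 m.
a = ω²·d²x/dθ² = (9.529)²·(-0.07095) = -6.4431 m/s²;  |a| = 6.4431 m/s².

6.44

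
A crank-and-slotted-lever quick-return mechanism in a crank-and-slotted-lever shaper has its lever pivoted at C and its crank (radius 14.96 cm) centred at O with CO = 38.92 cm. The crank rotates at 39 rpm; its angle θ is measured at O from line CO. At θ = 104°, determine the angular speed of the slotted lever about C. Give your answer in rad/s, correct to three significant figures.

0.233

ω = 4.084 rad/s (from 39 rpm).
Crank pin A relative to C: A = (d + r cosθ, r sinθ); lever angle φ = atan2(r sinθ, d + r cosθ).
Differentiating tanφ: φ̇ = rω(d cosθ + r)/(d² + r² + 2dr cosθ).
d² + r² + 2dr cosθ = |CA|² = 0.145685 m²;  d cosθ + r = +0.055444 m.
|ω_lever| = |0.1496·4.084·+0.055444| / 0.145685 = 0.23252 rad/s.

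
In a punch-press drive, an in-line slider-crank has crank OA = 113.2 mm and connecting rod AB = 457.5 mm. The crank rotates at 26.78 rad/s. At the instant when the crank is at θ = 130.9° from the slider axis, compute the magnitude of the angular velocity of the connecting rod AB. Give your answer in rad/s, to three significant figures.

4.42

ω = 26.78 rad/s
The rod makes angle φ with the slider axis where L sinφ = r sinθ; differentiating, L cosφ·φ̇ = r ω cosθ.
L cosφ = √(L² − r² sin²θ) = 0.44943 m.
|ω_rod| = r ω |cosθ| / √(L² − r² sin²θ) = 0.1132·26.78·0.65474/0.44943 = 4.4164 rad/s.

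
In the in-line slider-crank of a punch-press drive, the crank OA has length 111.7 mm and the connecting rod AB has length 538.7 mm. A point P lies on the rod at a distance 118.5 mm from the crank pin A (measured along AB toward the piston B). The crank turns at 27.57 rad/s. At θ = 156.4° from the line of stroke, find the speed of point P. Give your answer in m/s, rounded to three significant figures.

2.50

ω = 27.57 rad/s.  Crank-pin speed |V_A| = rω = 3.0796 m/s, perpendicular to OA.
Rod angle: sinφ = −(r/L) sinθ ⇒ φ = -4.762°; ω_rod = −rω cosθ/√(L²−r²sin²θ) = +5.2567 rad/s.
V_P = V_A + ω_rod × AP, with AP = 0.1185 m along the rod.
Components: V_Px = −rω sinθ − a·ω_rod·sinφ = -1.1812 m/s;  V_Py = rω cosθ + a·ω_rod·cosφ = -2.2012 m/s.
|V_P| = √(V_Px² + V_Py²) = 2.4981 m/s.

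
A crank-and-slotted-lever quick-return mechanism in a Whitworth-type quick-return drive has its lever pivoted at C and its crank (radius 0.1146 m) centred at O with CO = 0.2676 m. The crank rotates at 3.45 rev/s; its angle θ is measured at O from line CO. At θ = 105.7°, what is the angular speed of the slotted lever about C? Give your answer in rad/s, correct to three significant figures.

ω = 21.68 rad/s (from 3.45 rev/s).
Crank pin A relative to C: A = (d + r cosθ, r sinθ); lever angle φ = atan2(r sinθ, d + r cosθ).
Differentiating tanφ: φ̇ = rω(d cosθ + r)/(d² + r² + 2dr cosθ).
d² + r² + 2dr cosθ = |CA|² = 0.0681459 m²;  d cosθ + r = +0.042187 m.
|ω_lever| = |0.1146·21.68·+0.042187| / 0.0681459 = 1.5379 rad/s.

1.54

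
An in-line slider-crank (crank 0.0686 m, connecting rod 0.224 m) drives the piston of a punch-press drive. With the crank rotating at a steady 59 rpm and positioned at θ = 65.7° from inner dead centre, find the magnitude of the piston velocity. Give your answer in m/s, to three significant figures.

ω = 2π·59/60 = 6.178 rad/s
For an in-line slider-crank, x = r cosθ + √(L² − r² sin²θ), so v = −rω sinθ·[1 + r cosθ/√(L² − r² sin²θ)].
With r = 0.0686 m, L = 0.224 m, θ = 65.7°: √(L² − r² sin²θ) = 0.2151 m.
v = −0.0686·6.178·0.91140·[1 + 0.0686·0.41151/0.2151] = -0.43699 m/s.
|v| = 0.43699 m/s.

0.437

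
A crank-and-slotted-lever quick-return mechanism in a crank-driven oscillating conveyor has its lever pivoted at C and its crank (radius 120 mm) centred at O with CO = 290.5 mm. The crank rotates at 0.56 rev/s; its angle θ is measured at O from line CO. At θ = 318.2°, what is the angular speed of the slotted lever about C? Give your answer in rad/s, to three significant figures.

0.943

ω = 3.519 rad/s (from 0.56 rev/s).
Crank pin A relative to C: A = (d + r cosθ, r sinθ); lever angle φ = atan2(r sinθ, d + r cosθ).
Differentiating tanφ: φ̇ = rω(d cosθ + r)/(d² + r² + 2dr cosθ).
d² + r² + 2dr cosθ = |CA|² = 0.150765 m²;  d cosθ + r = +0.33656 m.
|ω_lever| = |0.12·3.519·+0.33656| / 0.150765 = 0.94257 rad/s.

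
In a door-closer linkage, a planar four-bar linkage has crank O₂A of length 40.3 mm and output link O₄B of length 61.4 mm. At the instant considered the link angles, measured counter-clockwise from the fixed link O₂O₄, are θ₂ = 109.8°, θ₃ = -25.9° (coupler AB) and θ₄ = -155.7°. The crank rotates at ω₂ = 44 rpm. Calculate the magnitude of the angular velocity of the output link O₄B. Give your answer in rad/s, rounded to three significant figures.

ω₂ = 4.608 rad/s (from 44 rpm).
Differentiating the loop-closure r₂e^{iθ₂}+r₃e^{iθ₃}=r₁+r₄e^{iθ₄} gives r₂ω₂e^{iθ₂}+r₃ω₃e^{iθ₃}=r₄ω₄e^{iθ₄}.
Eliminating the other unknown: ω₄ = r₂ω₂ sin(θ₂−θ₃) / [r₄ sin(θ₄−θ₃)].
Numerator sine = +0.69842; denominator sine = -0.76828.
Result = 0.0403·4.608·(+0.69842) / (0.0614·(-0.76828)) = -2.7492 rad/s; magnitude 2.7492 rad/s.

2.75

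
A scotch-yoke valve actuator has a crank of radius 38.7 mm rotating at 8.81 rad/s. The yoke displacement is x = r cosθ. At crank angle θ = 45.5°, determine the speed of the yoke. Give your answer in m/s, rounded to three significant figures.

0.243

ω = 8.81 rad/s
x = r cosθ ⇒ ẋ = −rω sinθ.
|v| = rω|sinθ| = 0.0387·8.81·|sin 45.5°| = 0.24318 m/s.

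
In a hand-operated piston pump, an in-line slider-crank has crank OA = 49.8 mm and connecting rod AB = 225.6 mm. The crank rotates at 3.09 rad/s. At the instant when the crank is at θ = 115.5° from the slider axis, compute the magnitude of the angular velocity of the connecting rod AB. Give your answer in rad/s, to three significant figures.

0.300

ω = 3.09 rad/s
The rod makes angle φ with the slider axis where L sinφ = r sinθ; differentiating, L cosφ·φ̇ = r ω cosθ.
L cosφ = √(L² − r² sin²θ) = 0.22108 m.
|ω_rod| = r ω |cosθ| / √(L² − r² sin²θ) = 0.0498·3.09·0.43051/0.22108 = 0.29966 rad/s.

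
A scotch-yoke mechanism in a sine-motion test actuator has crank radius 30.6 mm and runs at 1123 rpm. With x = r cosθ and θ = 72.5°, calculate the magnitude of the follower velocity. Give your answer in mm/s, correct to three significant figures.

ω = 117.6 rad/s (from 1123 rpm).
x = r cosθ ⇒ ẋ = −rω sinθ.
|v| = rω|sinθ| = 0.0306·117.6·|sin 72.5°| = 3.432 m/s = 3432 mm/s.

3430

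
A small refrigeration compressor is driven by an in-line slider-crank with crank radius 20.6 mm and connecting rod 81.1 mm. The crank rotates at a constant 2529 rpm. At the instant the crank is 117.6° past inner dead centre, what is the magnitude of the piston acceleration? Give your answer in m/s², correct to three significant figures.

ω = 2π·2529/60 = 264.8 rad/s
x(θ) = r cosθ + √(L² − r² sin²θ); with ω constant, a = ω²·d²x/dθ².
d²x/dθ² = −r cosθ − r²(cos2θ)/√u − r⁴ sin²2θ/(4u^{3/2}),  u = L² − r² sin²θ = 0.00624394 m².
Substituting r = 0.0206 m, L = 0.0811 m, θ = 117.6°: d²x/dθ² = +0.012547 m.
a = ω²·d²x/dθ² = (264.8)²·(+0.012547) = +880.05 m/s²;  |a| = 880.05 m/s².

880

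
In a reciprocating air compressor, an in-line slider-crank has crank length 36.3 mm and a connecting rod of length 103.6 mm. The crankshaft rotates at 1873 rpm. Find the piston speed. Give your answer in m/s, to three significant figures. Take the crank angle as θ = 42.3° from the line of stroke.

ω = 2π·1873/60 = 196.1 rad/s
For an in-line slider-crank, x = r cosθ + √(L² − r² sin²θ), so v = −rω sinθ·[1 + r cosθ/√(L² − r² sin²θ)].
With r = 0.0363 m, L = 0.1036 m, θ = 42.3°: √(L² − r² sin²θ) = 0.10068 m.
v = −0.0363·196.1·0.67301·[1 + 0.0363·0.73963/0.10068] = -6.0696 m/s.
|v| = 6.0696 m/s.

6.07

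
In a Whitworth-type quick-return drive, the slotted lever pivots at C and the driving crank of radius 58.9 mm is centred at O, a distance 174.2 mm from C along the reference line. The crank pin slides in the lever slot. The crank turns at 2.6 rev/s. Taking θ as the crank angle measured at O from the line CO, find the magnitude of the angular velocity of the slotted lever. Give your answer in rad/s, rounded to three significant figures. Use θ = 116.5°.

0.735

ω = 16.34 rad/s (from 2.6 rev/s).
Crank pin A relative to C: A = (d + r cosθ, r sinθ); lever angle φ = atan2(r sinθ, d + r cosθ).
Differentiating tanφ: φ̇ = rω(d cosθ + r)/(d² + r² + 2dr cosθ).
d² + r² + 2dr cosθ = |CA|² = 0.0246585 m²;  d cosθ + r = -0.018828 m.
|ω_lever| = |0.0589·16.34·-0.018828| / 0.0246585 = 0.73468 rad/s.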